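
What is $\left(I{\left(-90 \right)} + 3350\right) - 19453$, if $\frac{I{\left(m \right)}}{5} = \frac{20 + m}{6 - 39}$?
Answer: $- \frac{531049}{33} \approx -16092.0$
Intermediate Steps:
$I{\left(m \right)} = - \frac{100}{33} - \frac{5 m}{33}$ ($I{\left(m \right)} = 5 \frac{20 + m}{6 - 39} = 5 \frac{20 + m}{-33} = 5 \left(20 + m\right) \left(- \frac{1}{33}\right) = 5 \left(- \frac{20}{33} - \frac{m}{33}\right) = - \frac{100}{33} - \frac{5 m}{33}$)
$\left(I{\left(-90 \right)} + 3350\right) - 19453 = \left(\left(- \frac{100}{33} - - \frac{150}{11}\right) + 3350\right) - 19453 = \left(\left(- \frac{100}{33} + \frac{150}{11}\right) + 3350\right) - 19453 = \left(\frac{350}{33} + 3350\right) - 19453 = \frac{110900}{33} - 19453 = - \frac{531049}{33}$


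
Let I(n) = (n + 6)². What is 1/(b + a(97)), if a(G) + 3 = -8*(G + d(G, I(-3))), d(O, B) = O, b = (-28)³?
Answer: -1/23507 ≈ -4.2541e-5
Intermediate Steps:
b = -21952
I(n) = (6 + n)²
a(G) = -3 - 16*G (a(G) = -3 - 8*(G + G) = -3 - 16*G)
1/(b + a(97)) = 1/(-21952 + (-3 - 16*97)) = 1/(-21952 + (-3 - 1552)) = 1/(-21952 - 1555) = 1/(-23507) = -1/23507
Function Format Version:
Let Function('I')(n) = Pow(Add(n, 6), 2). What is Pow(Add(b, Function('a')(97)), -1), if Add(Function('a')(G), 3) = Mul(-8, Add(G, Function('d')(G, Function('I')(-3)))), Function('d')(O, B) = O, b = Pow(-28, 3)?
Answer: Rational(-1, 23507) ≈ -4.2541e-5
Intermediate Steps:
b = -21952
Function('I')(n) = Pow(Add(6, n), 2)
Function('a')(G) = Add(-3, Mul(-16, G)) (Function('a')(G) = Add(-3, Mul(-8, Add(G, G))) = Add(-3, Mul(-8, Mul(2, G))) = Add(-3, Mul(-16, G)))
Pow(Add(b, Function('a')(97)), -1) = Pow(Add(-21952, Add(-3, Mul(-16, 97))), -1) = Pow(Add(-21952, Add(-3, -1552)), -1) = Pow(Add(-21952, -1555), -1) = Pow(-23507, -1) = Rational(-1, 23507)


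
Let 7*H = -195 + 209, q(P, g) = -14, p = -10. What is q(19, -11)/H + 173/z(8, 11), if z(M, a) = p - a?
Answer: -320/21 ≈ -15.238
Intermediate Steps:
z(M, a) = -10 - a
H = 2 (H = (-195 + 209)/7 = (⅐)*14 = 2)
q(19, -11)/H + 173/z(8, 11) = -14/2 + 173/(-10 - 1*11) = -14*½ + 173/(-10 - 11) = -7 + 173/(-21) = -7 + 173*(-1/21) = -7 - 173/21 = -320/21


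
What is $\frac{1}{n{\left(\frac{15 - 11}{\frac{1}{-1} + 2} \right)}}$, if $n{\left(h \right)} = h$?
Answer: $\frac{1}{4} \approx 0.25$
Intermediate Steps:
$\frac{1}{n{\left(\frac{15 - 11}{\frac{1}{-1} + 2} \right)}} = \frac{1}{\left(15 - 11\right) \frac{1}{\frac{1}{-1} + 2}} = \frac{1}{4 \frac{1}{-1 + 2}} = \frac{1}{4 \cdot 1^{-1}} = \frac{1}{4 \cdot 1} = \frac{1}{4}$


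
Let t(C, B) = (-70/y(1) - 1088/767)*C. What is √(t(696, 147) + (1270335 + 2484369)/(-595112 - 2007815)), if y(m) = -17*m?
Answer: 12*√15015853940081798529154/33939565153 ≈ 43.326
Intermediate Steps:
t(C, B) = 35194*C/13039 (t(C, B) = (-70/((-17*1)) - 1088/767)*C = (-70/(-17) - 1088*1/767)*C = (-70*(-1/17) - 1088/767)*C = (70/17 - 1088/767)*C = 35194*C/13039)
√(t(696, 147) + (1270335 + 2484369)/(-595112 - 2007815)) = √((35194/13039)*696 + (1270335 + 2484369)/(-595112 - 2007815)) = √(24495024/13039 + 3754704/(-2602927)) = √(24495024/13039 + 3754704*(-1/2602927)) = √(24495024/13039 - 3754704/2602927) = √(63709801749792/33939565153) = 12*√15015853940081798529154/33939565153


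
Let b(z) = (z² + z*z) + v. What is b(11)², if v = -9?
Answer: 54289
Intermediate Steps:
b(z) = -9 + 2*z² (b(z) = (z² + z*z) - 9 = (z² + z²) - 9 = 2*z² - 9 = -9 + 2*z²)
b(11)² = (-9 + 2*11²)² = (-9 + 2*121)² = (-9 + 242)² = 233² = 54289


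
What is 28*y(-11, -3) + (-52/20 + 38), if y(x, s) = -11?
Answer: -1363/5 ≈ -272.60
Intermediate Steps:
28*y(-11, -3) + (-52/20 + 38) = 28*(-11) + (-52/20 + 38) = -308 + (-52*1/20 + 38) = -308 + (-13/5 + 38) = -308 + 177/5 = -1363/5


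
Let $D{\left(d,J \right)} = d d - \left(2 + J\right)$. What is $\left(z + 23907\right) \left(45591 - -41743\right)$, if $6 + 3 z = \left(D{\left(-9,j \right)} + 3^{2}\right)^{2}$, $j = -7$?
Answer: $\frac{7051347160}{3} \approx 2.3504 \cdot 10^{9}$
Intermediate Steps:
$D{\left(d,J \right)} = -2 + d^{2} - J$ ($D{\left(d,J \right)} = d^{2} - \left(2 + J\right) = -2 + d^{2} - J$)
$z = \frac{9019}{3}$ ($z = -2 + \frac{\left(\left(-2 + \left(-9\right)^{2} - -7\right) + 3^{2}\right)^{2}}{3} = -2 + \frac{\left(\left(-2 + 81 + 7\right) + 9\right)^{2}}{3} = -2 + \frac{\left(86 + 9\right)^{2}}{3} = -2 + \frac{95^{2}}{3} = -2 + \frac{1}{3} \cdot 9025 = -2 + \frac{9025}{3} = \frac{9019}{3} \approx 3006.3$)
$\left(z + 23907\right) \left(45591 - -41743\right) = \left(\frac{9019}{3} + 23907\right) \left(45591 - -41743\right) = \frac{80740 \left(45591 + 41743\right)}{3} = \frac{80740}{3} \cdot 87334 = \frac{7051347160}{3}$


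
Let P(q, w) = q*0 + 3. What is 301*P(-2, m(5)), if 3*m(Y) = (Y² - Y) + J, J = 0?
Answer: 903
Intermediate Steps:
m(Y) = -Y/3 + Y²/3 (m(Y) = ((Y² - Y) + 0)/3 = (Y² - Y)/3 = -Y/3 + Y²/3)
P(q, w) = 3 (P(q, w) = 0 + 3 = 3)
301*P(-2, m(5)) = 301*3 = 903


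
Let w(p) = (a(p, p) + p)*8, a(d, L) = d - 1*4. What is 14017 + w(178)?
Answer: 16833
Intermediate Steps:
a(d, L) = -4 + d (a(d, L) = d - 4 = -4 + d)
w(p) = -32 + 16*p (w(p) = ((-4 + p) + p)*8 = (-4 + 2*p)*8 = -32 + 16*p)
14017 + w(178) = 14017 + (-32 + 16*178) = 14017 + (-32 + 2848) = 14017 + 2816 = 16833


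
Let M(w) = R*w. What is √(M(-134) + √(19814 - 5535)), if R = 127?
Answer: √(-17018 + √14279) ≈ 129.99*I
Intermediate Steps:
M(w) = 127*w
√(M(-134) + √(19814 - 5535)) = √(127*(-134) + √(19814 - 5535)) = √(-17018 + √14279)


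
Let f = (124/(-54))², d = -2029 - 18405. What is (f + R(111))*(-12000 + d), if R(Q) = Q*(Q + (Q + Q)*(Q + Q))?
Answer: -129638628234466/729 ≈ -1.7783e+11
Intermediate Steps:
d = -20434
R(Q) = Q*(Q + 4*Q²) (R(Q) = Q*(Q + (2*Q)*(2*Q)) = Q*(Q + 4*Q²))
f = 3844/729 (f = (124*(-1/54))² = (-62/27)² = 3844/729 ≈ 5.2730)
(f + R(111))*(-12000 + d) = (3844/729 + 111²*(1 + 4*111))*(-12000 - 20434) = (3844/729 + 12321*(1 + 444))*(-32434) = (3844/729 + 12321*445)*(-32434) = (3844/729 + 5482845)*(-32434) = (3996997849/729)*(-32434) = -129638628234466/729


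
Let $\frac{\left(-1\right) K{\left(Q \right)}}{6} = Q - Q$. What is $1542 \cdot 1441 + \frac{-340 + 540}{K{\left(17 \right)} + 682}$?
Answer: $\frac{757709602}{341} \approx 2.222 \cdot 10^{6}$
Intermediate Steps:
$K{\left(Q \right)} = 0$ ($K{\left(Q \right)} = - 6 \left(Q - Q\right) = \left(-6\right) 0 = 0$)
$1542 \cdot 1441 + \frac{-340 + 540}{K{\left(17 \right)} + 682} = 1542 \cdot 1441 + \frac{-340 + 540}{0 + 682} = 2222022 + \frac{200}{682} = 2222022 + 200 \cdot \frac{1}{682} = 2222022 + \frac{100}{341} = \frac{757709602}{341}$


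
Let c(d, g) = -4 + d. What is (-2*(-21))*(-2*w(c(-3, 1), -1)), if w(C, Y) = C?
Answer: 588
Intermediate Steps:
(-2*(-21))*(-2*w(c(-3, 1), -1)) = (-2*(-21))*(-2*(-4 - 3)) = 42*(-2*(-7)) = 42*14 = 588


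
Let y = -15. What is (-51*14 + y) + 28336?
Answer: 27607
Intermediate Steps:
(-51*14 + y) + 28336 = (-51*14 - 15) + 28336 = (-714 - 15) + 28336 = -729 + 28336 = 27607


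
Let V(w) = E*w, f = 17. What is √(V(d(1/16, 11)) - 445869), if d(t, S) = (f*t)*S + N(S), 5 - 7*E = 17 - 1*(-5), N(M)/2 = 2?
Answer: I*√349591165/28 ≈ 667.76*I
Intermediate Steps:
N(M) = 4 (N(M) = 2*2 = 4)
E = -17/7 (E = 5/7 - (17 - 1*(-5))/7 = 5/7 - (17 + 5)/7 = 5/7 - ⅐*22 = 5/7 - 22/7 = -17/7 ≈ -2.4286)
d(t, S) = 4 + 17*S*t (d(t, S) = (17*t)*S + 4 = 17*S*t + 4 = 4 + 17*S*t)
V(w) = -17*w/7
√(V(d(1/16, 11)) - 445869) = √(-17*(4 + 17*11/16)/7 - 445869) = √(-17*(4 + 17*11*(1/16))/7 - 445869) = √(-17*(4 + 187/16)/7 - 445869) = √(-17/7*251/16 - 445869) = √(-4267/112 - 445869) = √(-49941595/112) = I*√349591165/28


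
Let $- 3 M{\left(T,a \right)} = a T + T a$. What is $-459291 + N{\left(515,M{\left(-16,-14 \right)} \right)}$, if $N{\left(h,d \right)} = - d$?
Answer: $- \frac{1377425}{3} \approx -4.5914 \cdot 10^{5}$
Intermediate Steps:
$M{\left(T,a \right)} = - \frac{2 T a}{3}$ ($M{\left(T,a \right)} = - \frac{a T + T a}{3} = - \frac{T a + T a}{3} = - \frac{2 T a}{3}$)
$-459291 + N{\left(515,M{\left(-16,-14 \right)} \right)} = -459291 - \left(- \frac{2}{3}\right) \left(-16\right) \left(-14\right) = -459291 - - \frac{448}{3} = -459291 + \frac{448}{3} = - \frac{1377425}{3}$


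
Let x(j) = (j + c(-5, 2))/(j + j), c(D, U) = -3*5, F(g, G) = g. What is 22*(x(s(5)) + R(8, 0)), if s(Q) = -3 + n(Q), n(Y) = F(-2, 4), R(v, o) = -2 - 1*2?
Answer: -44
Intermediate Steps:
R(v, o) = -4 (R(v, o) = -2 - 2 = -4)
n(Y) = -2
c(D, U) = -15
s(Q) = -5 (s(Q) = -3 - 2 = -5)
x(j) = (-15 + j)/(2*j) (x(j) = (j - 15)/(j + j) = (-15 + j)/((2*j)) = (-15 + j)*(1/(2*j)) = (-15 + j)/(2*j))
22*(x(s(5)) + R(8, 0)) = 22*((½)*(-15 - 5)/(-5) - 4) = 22*((½)*(-⅕)*(-20) - 4) = 22*(2 - 4) = 22*(-2) = -44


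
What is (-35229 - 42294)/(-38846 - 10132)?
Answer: 25841/16326 ≈ 1.5828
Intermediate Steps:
(-35229 - 42294)/(-38846 - 10132) = -77523/(-48978) = -77523*(-1/48978) = 25841/16326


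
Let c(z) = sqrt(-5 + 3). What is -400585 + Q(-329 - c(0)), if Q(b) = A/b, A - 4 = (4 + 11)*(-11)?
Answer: (-400585*sqrt(2) + 131792304*I)/(sqrt(2) - 329*I) ≈ -4.0058e+5 - 0.0021029*I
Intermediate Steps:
c(z) = I*sqrt(2) (c(z) = sqrt(-2) = I*sqrt(2))
A = -161 (A = 4 + (4 + 11)*(-11) = 4 + 15*(-11) = 4 - 165 = -161)
Q(b) = -161/b
-400585 + Q(-329 - c(0)) = -400585 - 161/(-329 - I*sqrt(2))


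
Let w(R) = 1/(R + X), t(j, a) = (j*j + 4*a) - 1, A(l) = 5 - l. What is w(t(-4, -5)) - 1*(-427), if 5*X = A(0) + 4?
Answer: 6827/16 ≈ 426.69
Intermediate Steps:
X = 9/5 (X = ((5 - 1*0) + 4)/5 = ((5 + 0) + 4)/5 = (5 + 4)/5 = (1/5)*9 = 9/5 ≈ 1.8000)
t(j, a) = -1 + j**2 + 4*a (t(j, a) = (j**2 + 4*a) - 1 = -1 + j**2 + 4*a)
w(R) = 1/(9/5 + R) (w(R) = 1/(R + 9/5) = 1/(9/5 + R))
w(t(-4, -5)) - 1*(-427) = 5/(9 + 5*(-1 + (-4)**2 + 4*(-5))) - 1*(-427) = 5/(9 + 5*(-1 + 16 - 20)) + 427 = 5/(9 + 5*(-5)) + 427 = 5/(9 - 25) + 427 = 5/(-16) + 427 = 5*(-1/16) + 427 = -5/16 + 427 = 6827/16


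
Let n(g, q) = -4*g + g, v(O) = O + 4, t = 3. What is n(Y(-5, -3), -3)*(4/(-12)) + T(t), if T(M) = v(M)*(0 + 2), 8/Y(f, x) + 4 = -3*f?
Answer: 162/11 ≈ 14.727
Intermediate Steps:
Y(f, x) = 8/(-4 - 3*f)
v(O) = 4 + O
T(M) = 8 + 2*M (T(M) = (4 + M)*(0 + 2) = (4 + M)*2 = 8 + 2*M)
n(g, q) = -3*g
n(Y(-5, -3), -3)*(4/(-12)) + T(t) = (-(-24)/(4 + 3*(-5)))*(4/(-12)) + (8 + 2*3) = (-(-24)/(4 - 15))*(4*(-1/12)) + (8 + 6) = -(-24)/(-11)*(-⅓) + 14 = -(-24)*(-1)/11*(-⅓) + 14 = -3*8/11*(-⅓) + 14 = -24/11*(-⅓) + 14 = 8/11 + 14 = 162/11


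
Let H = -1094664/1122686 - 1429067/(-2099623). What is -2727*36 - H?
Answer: -115706023719297653/1178608673689 ≈ -98172.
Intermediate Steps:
H = -346994098855/1178608673689 (H = -1094664*1/1122686 - 1429067*(-1/2099623) = -547332/561343 + 1429067/2099623 = -346994098855/1178608673689 ≈ -0.29441)
-2727*36 - H = -2727*36 - 1*(-346994098855/1178608673689) = -98172 + 346994098855/1178608673689 = -115706023719297653/1178608673689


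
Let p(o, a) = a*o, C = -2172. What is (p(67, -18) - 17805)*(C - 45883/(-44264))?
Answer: 1826872025775/44264 ≈ 4.1272e+7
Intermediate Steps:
(p(67, -18) - 17805)*(C - 45883/(-44264)) = (-18*67 - 17805)*(-2172 - 45883/(-44264)) = (-1206 - 17805)*(-2172 - 45883*(-1/44264)) = -19011*(-2172 + 45883/44264) = -19011*(-96095525/44264) = 1826872025775/44264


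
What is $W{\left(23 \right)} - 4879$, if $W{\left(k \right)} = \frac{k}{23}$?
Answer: $-4878$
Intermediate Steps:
$W{\left(k \right)} = \frac{k}{23}$ ($W{\left(k \right)} = k \frac{1}{23} = \frac{k}{23}$)
$W{\left(23 \right)} - 4879 = \frac{1}{23} \cdot 23 - 4879 = 1 - 4879 = -4878$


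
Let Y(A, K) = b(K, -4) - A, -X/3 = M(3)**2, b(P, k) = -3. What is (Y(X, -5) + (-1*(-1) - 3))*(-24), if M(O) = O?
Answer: -528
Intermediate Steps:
X = -27 (X = -3*3**2 = -3*9 = -27)
Y(A, K) = -3 - A
(Y(X, -5) + (-1*(-1) - 3))*(-24) = ((-3 - 1*(-27)) + (-1*(-1) - 3))*(-24) = ((-3 + 27) + (1 - 3))*(-24) = (24 - 2)*(-24) = 22*(-24) = -528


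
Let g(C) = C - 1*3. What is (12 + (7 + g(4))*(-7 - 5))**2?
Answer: 7056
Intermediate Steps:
g(C) = -3 + C (g(C) = C - 3 = -3 + C)
(12 + (7 + g(4))*(-7 - 5))**2 = (12 + (7 + (-3 + 4))*(-7 - 5))**2 = (12 + (7 + 1)*(-12))**2 = (12 + 8*(-12))**2 = (12 - 96)**2 = (-84)**2 = 7056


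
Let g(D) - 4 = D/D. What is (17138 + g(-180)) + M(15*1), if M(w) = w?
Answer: 17158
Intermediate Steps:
g(D) = 5 (g(D) = 4 + D/D = 4 + 1 = 5)
(17138 + g(-180)) + M(15*1) = (17138 + 5) + 15*1 = 17143 + 15 = 17158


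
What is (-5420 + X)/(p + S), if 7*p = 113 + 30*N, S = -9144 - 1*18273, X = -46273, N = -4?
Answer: 51693/27418 ≈ 1.8854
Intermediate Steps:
S = -27417 (S = -9144 - 18273 = -27417)
p = -1 (p = (113 + 30*(-4))/7 = (113 - 120)/7 = (1/7)*(-7) = -1)
(-5420 + X)/(p + S) = (-5420 - 46273)/(-1 - 27417) = -51693/(-27418) = -51693*(-1/27418) = 51693/27418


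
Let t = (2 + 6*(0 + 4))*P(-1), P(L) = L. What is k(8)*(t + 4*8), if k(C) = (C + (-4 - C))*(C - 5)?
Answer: -72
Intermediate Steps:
k(C) = 20 - 4*C (k(C) = -4*(-5 + C) = 20 - 4*C)
t = -26 (t = (2 + 6*(0 + 4))*(-1) = (2 + 6*4)*(-1) = (2 + 24)*(-1) = 26*(-1) = -26)
k(8)*(t + 4*8) = (20 - 4*8)*(-26 + 4*8) = (20 - 32)*(-26 + 32) = -12*6 = -72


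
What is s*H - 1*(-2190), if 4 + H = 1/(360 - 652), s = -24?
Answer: 166884/73 ≈ 2286.1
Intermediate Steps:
H = -1169/292 (H = -4 + 1/(360 - 652) = -4 + 1/(-292) = -4 - 1/292 = -1169/292 ≈ -4.0034)
s*H - 1*(-2190) = -24*(-1169/292) - 1*(-2190) = 7014/73 + 2190 = 166884/73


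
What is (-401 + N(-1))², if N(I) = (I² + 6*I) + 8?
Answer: 158404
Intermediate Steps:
N(I) = 8 + I² + 6*I
(-401 + N(-1))² = (-401 + (8 + (-1)² + 6*(-1)))² = (-401 + (8 + 1 - 6))² = (-401 + 3)² = (-398)² = 158404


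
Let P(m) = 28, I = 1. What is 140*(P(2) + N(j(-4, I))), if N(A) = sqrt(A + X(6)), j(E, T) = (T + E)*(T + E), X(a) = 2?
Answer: 3920 + 140*sqrt(11) ≈ 4384.3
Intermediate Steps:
j(E, T) = (E + T)**2 (j(E, T) = (E + T)*(E + T) = (E + T)**2)
N(A) = sqrt(2 + A) (N(A) = sqrt(A + 2) = sqrt(2 + A))
140*(P(2) + N(j(-4, I))) = 140*(28 + sqrt(2 + (-4 + 1)**2)) = 140*(28 + sqrt(2 + (-3)**2)) = 140*(28 + sqrt(2 + 9)) = 140*(28 + sqrt(11)) = 3920 + 140*sqrt(11)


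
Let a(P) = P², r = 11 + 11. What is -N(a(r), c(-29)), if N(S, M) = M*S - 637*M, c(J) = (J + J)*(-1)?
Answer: 8874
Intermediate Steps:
r = 22
c(J) = -2*J (c(J) = (2*J)*(-1) = -2*J)
N(S, M) = -637*M + M*S
-N(a(r), c(-29)) = -(-2*(-29))*(-637 + 22²) = -58*(-637 + 484) = -58*(-153) = -1*(-8874) = 8874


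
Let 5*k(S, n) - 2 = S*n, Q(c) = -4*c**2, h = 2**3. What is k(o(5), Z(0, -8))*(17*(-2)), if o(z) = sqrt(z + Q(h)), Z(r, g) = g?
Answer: -68/5 + 272*I*sqrt(251)/5 ≈ -13.6 + 861.86*I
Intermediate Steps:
h = 8
o(z) = sqrt(-256 + z) (o(z) = sqrt(z - 4*8**2) = sqrt(z - 4*64) = sqrt(z - 256) = sqrt(-256 + z))
k(S, n) = 2/5 + S*n/5 (k(S, n) = 2/5 + (S*n)/5 = 2/5 + S*n/5)
k(o(5), Z(0, -8))*(17*(-2)) = (2/5 + (1/5)*sqrt(-256 + 5)*(-8))*(17*(-2)) = (2/5 + (1/5)*sqrt(-251)*(-8))*(-34) = (2/5 + (1/5)*(I*sqrt(251))*(-8))*(-34) = (2/5 - 8*I*sqrt(251)/5)*(-34) = -68/5 + 272*I*sqrt(251)/5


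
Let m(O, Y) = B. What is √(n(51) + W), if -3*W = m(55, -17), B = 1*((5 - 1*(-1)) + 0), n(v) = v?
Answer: 7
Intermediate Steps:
B = 6 (B = 1*((5 + 1) + 0) = 1*(6 + 0) = 1*6 = 6)
m(O, Y) = 6
W = -2 (W = -⅓*6 = -2)
√(n(51) + W) = √(51 - 2) = √49 = 7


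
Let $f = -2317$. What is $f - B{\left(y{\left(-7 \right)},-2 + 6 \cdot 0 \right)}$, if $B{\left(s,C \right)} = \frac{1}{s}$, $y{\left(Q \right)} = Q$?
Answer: $- \frac{16218}{7} \approx -2316.9$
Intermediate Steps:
$f - B{\left(y{\left(-7 \right)},-2 + 6 \cdot 0 \right)} = -2317 - \frac{1}{-7} = -2317 - - \frac{1}{7} = -2317 + \frac{1}{7} = - \frac{16218}{7}$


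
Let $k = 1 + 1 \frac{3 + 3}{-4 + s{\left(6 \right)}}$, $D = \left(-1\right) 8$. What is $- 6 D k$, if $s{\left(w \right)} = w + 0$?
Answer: $192$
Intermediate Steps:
$s{\left(w \right)} = w$
$D = -8$
$k = 4$ ($k = 1 + 1 \frac{3 + 3}{-4 + 6} = 1 + 1 \cdot \frac{6}{2} = 1 + 1 \cdot 6 \cdot \frac{1}{2} = 1 + 1 \cdot 3 = 1 + 3 = 4$)
$- 6 D k = \left(-6\right) \left(-8\right) 4 = 48 \cdot 4 = 192$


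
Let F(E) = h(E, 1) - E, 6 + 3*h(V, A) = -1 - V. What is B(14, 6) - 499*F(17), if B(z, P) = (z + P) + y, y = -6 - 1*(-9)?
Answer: 12498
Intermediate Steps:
h(V, A) = -7/3 - V/3 (h(V, A) = -2 + (-1 - V)/3 = -2 + (-1/3 - V/3) = -7/3 - V/3)
F(E) = -7/3 - 4*E/3 (F(E) = (-7/3 - E/3) - E = -7/3 - 4*E/3)
y = 3 (y = -6 + 9 = 3)
B(z, P) = 3 + P + z (B(z, P) = (z + P) + 3 = (P + z) + 3 = 3 + P + z)
B(14, 6) - 499*F(17) = (3 + 6 + 14) - 499*(-7/3 - 4/3*17) = 23 - 499*(-7/3 - 68/3) = 23 - 499*(-25) = 23 + 12475 = 12498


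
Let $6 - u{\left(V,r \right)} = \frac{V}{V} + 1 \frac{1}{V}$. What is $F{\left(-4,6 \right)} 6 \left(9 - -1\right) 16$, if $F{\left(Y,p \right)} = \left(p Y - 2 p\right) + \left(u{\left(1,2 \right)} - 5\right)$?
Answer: $-35520$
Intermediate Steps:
$u{\left(V,r \right)} = 5 - \frac{1}{V}$ ($u{\left(V,r \right)} = 6 - \left(\frac{V}{V} + 1 \frac{1}{V}\right) = 6 - \left(1 + \frac{1}{V}\right) = 5 - \frac{1}{V}$)
$F{\left(Y,p \right)} = -1 - 2 p + Y p$ ($F{\left(Y,p \right)} = \left(p Y - 2 p\right) + \left(\left(5 - 1^{-1}\right) - 5\right) = \left(Y p - 2 p\right) + \left(\left(5 - 1\right) - 5\right) = \left(- 2 p + Y p\right) + \left(\left(5 - 1\right) - 5\right) = \left(- 2 p + Y p\right) + \left(4 - 5\right) = \left(- 2 p + Y p\right) - 1 = -1 - 2 p + Y p$)
$F{\left(-4,6 \right)} 6 \left(9 - -1\right) 16 = \left(-1 - 12 - 24\right) 6 \left(9 - -1\right) 16 = \left(-1 - 12 - 24\right) 6 \left(9 + 1\right) 16 = - 37 \cdot 6 \cdot 10 \cdot 16 = \left(-37\right) 60 \cdot 16 = \left(-2220\right) 16 = -35520$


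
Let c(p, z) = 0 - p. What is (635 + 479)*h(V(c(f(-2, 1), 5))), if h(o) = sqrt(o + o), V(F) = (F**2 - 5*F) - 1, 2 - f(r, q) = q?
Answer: 1114*sqrt(10) ≈ 3522.8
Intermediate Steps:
f(r, q) = 2 - q
c(p, z) = -p
V(F) = -1 + F**2 - 5*F
h(o) = sqrt(2)*sqrt(o) (h(o) = sqrt(2*o) = sqrt(2)*sqrt(o))
(635 + 479)*h(V(c(f(-2, 1), 5))) = (635 + 479)*(sqrt(2)*sqrt(-1 + (-(2 - 1*1))**2 - (-5)*(2 - 1*1))) = 1114*(sqrt(2)*sqrt(-1 + (-(2 - 1))**2 - (-5)*(2 - 1))) = 1114*(sqrt(2)*sqrt(-1 + (-1*1)**2 - (-5))) = 1114*(sqrt(2)*sqrt(-1 + (-1)**2 - 5*(-1))) = 1114*(sqrt(2)*sqrt(-1 + 1 + 5)) = 1114*(sqrt(2)*sqrt(5)) = 1114*sqrt(10)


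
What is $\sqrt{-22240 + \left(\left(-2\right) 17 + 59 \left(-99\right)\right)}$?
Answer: $i \sqrt{28115} \approx 167.68 i$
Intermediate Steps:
$\sqrt{-22240 + \left(\left(-2\right) 17 + 59 \left(-99\right)\right)} = \sqrt{-22240 - 5875} = \sqrt{-28115} = i \sqrt{28115}$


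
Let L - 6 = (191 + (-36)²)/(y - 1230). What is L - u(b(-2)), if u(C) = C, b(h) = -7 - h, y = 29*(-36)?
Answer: 23527/2274 ≈ 10.346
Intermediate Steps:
y = -1044
L = 12157/2274 (L = 6 + (191 + (-36)²)/(-1044 - 1230) = 6 + (191 + 1296)/(-2274) = 6 + 1487*(-1/2274) = 6 - 1487/2274 = 12157/2274 ≈ 5.3461)
L - u(b(-2)) = 12157/2274 - (-7 - 1*(-2)) = 12157/2274 - (-7 + 2) = 12157/2274 - 1*(-5) = 12157/2274 + 5 = 23527/2274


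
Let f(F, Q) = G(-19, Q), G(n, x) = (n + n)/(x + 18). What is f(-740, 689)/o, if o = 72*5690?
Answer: -19/144821880 ≈ -1.3120e-7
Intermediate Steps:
o = 409680
G(n, x) = 2*n/(18 + x) (G(n, x) = (2*n)/(18 + x) = 2*n/(18 + x))
f(F, Q) = -38/(18 + Q) (f(F, Q) = 2*(-19)/(18 + Q) = -38/(18 + Q))
f(-740, 689)/o = -38/(18 + 689)/409680 = -38/707*(1/409680) = -38*1/707*(1/409680) = -38/707*1/409680 = -19/144821880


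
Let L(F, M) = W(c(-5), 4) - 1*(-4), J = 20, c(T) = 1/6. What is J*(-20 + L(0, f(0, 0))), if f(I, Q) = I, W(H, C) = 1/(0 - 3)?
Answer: -980/3 ≈ -326.67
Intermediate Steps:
c(T) = 1/6
W(H, C) = -1/3 (W(H, C) = 1/(-3) = -1/3)
L(F, M) = 11/3 (L(F, M) = -1/3 - 1*(-4) = -1/3 + 4 = 11/3)
J*(-20 + L(0, f(0, 0))) = 20*(-20 + 11/3) = 20*(-49/3) = -980/3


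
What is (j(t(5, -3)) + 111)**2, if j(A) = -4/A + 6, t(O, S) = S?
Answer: 126025/9 ≈ 14003.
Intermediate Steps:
j(A) = 6 - 4/A
(j(t(5, -3)) + 111)**2 = ((6 - 4/(-3)) + 111)**2 = ((6 - 4*(-1/3)) + 111)**2 = ((6 + 4/3) + 111)**2 = (22/3 + 111)**2 = (355/3)**2 = 126025/9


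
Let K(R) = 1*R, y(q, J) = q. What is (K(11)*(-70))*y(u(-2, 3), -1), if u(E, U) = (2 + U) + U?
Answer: -6160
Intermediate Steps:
u(E, U) = 2 + 2*U
K(R) = R
(K(11)*(-70))*y(u(-2, 3), -1) = (11*(-70))*(2 + 2*3) = -770*(2 + 6) = -770*8 = -6160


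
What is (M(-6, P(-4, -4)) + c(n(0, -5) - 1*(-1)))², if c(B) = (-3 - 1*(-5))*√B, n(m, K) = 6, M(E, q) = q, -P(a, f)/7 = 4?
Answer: 812 - 112*√7 ≈ 515.68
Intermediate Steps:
P(a, f) = -28 (P(a, f) = -7*4 = -28)
c(B) = 2*√B (c(B) = (-3 + 5)*√B = 2*√B)
(M(-6, P(-4, -4)) + c(n(0, -5) - 1*(-1)))² = (-28 + 2*√(6 - 1*(-1)))² = (-28 + 2*√(6 + 1))² = (-28 + 2*√7)²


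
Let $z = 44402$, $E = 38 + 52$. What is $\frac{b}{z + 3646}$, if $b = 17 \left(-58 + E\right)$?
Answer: $\frac{34}{3003} \approx 0.011322$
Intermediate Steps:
$E = 90$
$b = 544$ ($b = 17 \left(-58 + 90\right) = 17 \cdot 32 = 544$)
$\frac{b}{z + 3646} = \frac{544}{44402 + 3646} = \frac{544}{48048} = 544 \cdot \frac{1}{48048} = \frac{34}{3003}$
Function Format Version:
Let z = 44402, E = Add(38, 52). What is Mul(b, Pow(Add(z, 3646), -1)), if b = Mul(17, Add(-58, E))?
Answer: Rational(34, 3003) ≈ 0.011322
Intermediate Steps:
E = 90
b = 544 (b = Mul(17, Add(-58, 90)) = Mul(17, 32) = 544)
Mul(b, Pow(Add(z, 3646), -1)) = Mul(544, Pow(Add(44402, 3646), -1)) = Mul(544, Pow(48048, -1)) = Mul(544, Rational(1, 48048)) = Rational(34, 3003)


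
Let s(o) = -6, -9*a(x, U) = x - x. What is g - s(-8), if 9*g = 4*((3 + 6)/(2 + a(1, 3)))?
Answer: 8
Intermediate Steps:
a(x, U) = 0 (a(x, U) = -(x - x)/9 = -1/9*0 = 0)
g = 2 (g = (4*((3 + 6)/(2 + 0)))/9 = (4*(9/2))/9 = (1/9)*18 = 2)
g - s(-8) = 2 - 1*(-6) = 2 + 6 = 8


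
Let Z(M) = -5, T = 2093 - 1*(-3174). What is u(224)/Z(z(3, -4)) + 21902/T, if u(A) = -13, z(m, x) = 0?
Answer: 177981/26335 ≈ 6.7583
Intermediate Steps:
T = 5267 (T = 2093 + 3174 = 5267)
u(224)/Z(z(3, -4)) + 21902/T = -13/(-5) + 21902/5267 = -13*(-⅕) + 21902*(1/5267) = 13/5 + 21902/5267 = 177981/26335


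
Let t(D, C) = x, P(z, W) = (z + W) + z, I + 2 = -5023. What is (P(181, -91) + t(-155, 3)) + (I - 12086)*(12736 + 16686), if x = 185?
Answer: -503439386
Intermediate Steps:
I = -5025 (I = -2 - 5023 = -5025)
P(z, W) = W + 2*z (P(z, W) = (W + z) + z = W + 2*z)
t(D, C) = 185
(P(181, -91) + t(-155, 3)) + (I - 12086)*(12736 + 16686) = ((-91 + 2*181) + 185) + (-5025 - 12086)*(12736 + 16686) = ((-91 + 362) + 185) - 17111*29422 = (271 + 185) - 503439842 = 456 - 503439842 = -503439386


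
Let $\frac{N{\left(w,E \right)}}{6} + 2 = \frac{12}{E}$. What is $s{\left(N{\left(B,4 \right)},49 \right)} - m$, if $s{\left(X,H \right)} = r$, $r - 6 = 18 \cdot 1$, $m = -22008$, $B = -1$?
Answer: $22032$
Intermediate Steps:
$N{\left(w,E \right)} = -12 + \frac{72}{E}$ ($N{\left(w,E \right)} = -12 + 6 \frac{12}{E} = -12 + \frac{72}{E}$)
$r = 24$ ($r = 6 + 18 \cdot 1 = 6 + 18 = 24$)
$s{\left(X,H \right)} = 24$
$s{\left(N{\left(B,4 \right)},49 \right)} - m = 24 - -22008 = 24 + 22008 = 22032$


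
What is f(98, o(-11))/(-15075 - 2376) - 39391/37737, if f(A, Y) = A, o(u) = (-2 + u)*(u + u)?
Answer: -10970009/10453149 ≈ -1.0494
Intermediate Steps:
o(u) = 2*u*(-2 + u) (o(u) = (-2 + u)*(2*u) = 2*u*(-2 + u))
f(98, o(-11))/(-15075 - 2376) - 39391/37737 = 98/(-15075 - 2376) - 39391/37737 = 98/(-17451) - 39391*1/37737 = 98*(-1/17451) - 39391/37737 = -14/2493 - 39391/37737 = -10970009/10453149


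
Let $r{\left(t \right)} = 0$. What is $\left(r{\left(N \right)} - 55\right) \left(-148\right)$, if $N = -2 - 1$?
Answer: $8140$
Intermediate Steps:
$N = -3$ ($N = -2 - 1 = -3$)
$\left(r{\left(N \right)} - 55\right) \left(-148\right) = \left(0 - 55\right) \left(-148\right) = \left(-55\right) \left(-148\right) = 8140$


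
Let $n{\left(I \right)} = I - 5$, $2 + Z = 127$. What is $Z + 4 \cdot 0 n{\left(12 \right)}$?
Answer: $125$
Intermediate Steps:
$Z = 125$ ($Z = -2 + 127 = 125$)
$n{\left(I \right)} = -5 + I$
$Z + 4 \cdot 0 n{\left(12 \right)} = 125 + 4 \cdot 0 \left(-5 + 12\right) = 125 + 0 \cdot 7 = 125 + 0 = 125$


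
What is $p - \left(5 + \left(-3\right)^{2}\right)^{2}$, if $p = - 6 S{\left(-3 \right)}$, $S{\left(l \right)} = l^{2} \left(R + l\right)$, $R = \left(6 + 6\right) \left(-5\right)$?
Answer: $3206$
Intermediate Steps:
$R = -60$ ($R = 12 \left(-5\right) = -60$)
$S{\left(l \right)} = l^{2} \left(-60 + l\right)$
$p = 3402$ ($p = - 6 \left(-3\right)^{2} \left(-60 - 3\right) = - 6 \cdot 9 \left(-63\right) = \left(-6\right) \left(-567\right) = 3402$)
$p - \left(5 + \left(-3\right)^{2}\right)^{2} = 3402 - \left(5 + \left(-3\right)^{2}\right)^{2} = 3402 - \left(5 + 9\right)^{2} = 3402 - 14^{2} = 3402 - 196 = 3206$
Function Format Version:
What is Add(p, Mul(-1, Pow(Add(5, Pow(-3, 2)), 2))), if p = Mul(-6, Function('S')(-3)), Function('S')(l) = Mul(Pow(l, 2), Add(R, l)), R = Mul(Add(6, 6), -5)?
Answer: 3206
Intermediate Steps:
R = -60 (R = Mul(12, -5) = -60)
Function('S')(l) = Mul(Pow(l, 2), Add(-60, l))
p = 3402 (p = Mul(-6, Mul(Pow(-3, 2), Add(-60, -3))) = Mul(-6, Mul(9, -63)) = Mul(-6, -567) = 3402)
Add(p, Mul(-1, Pow(Add(5, Pow(-3, 2)), 2))) = Add(3402, Mul(-1, Pow(Add(5, Pow(-3, 2)), 2))) = Add(3402, Mul(-1, Pow(Add(5, 9), 2))) = Add(3402, Mul(-1, Pow(14, 2))) = Add(3402, Mul(-1, 196)) = Add(3402, -196) = 3206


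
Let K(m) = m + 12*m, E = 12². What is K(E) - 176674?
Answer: -174802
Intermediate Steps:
E = 144
K(m) = 13*m
K(E) - 176674 = 13*144 - 176674 = 1872 - 176674 = -174802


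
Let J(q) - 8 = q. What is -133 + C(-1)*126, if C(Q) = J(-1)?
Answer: 749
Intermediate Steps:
J(q) = 8 + q
C(Q) = 7 (C(Q) = 8 - 1 = 7)
-133 + C(-1)*126 = -133 + 7*126 = -133 + 882 = 749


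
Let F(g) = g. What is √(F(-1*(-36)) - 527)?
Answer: I*√491 ≈ 22.159*I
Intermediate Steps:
√(F(-1*(-36)) - 527) = √(-1*(-36) - 527) = √(36 - 527) = √(-491) = I*√491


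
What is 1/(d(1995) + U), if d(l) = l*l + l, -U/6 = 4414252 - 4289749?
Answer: 1/3235002 ≈ 3.0912e-7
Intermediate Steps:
U = -747018 (U = -6*(4414252 - 4289749) = -6*124503 = -747018)
d(l) = l + l**2 (d(l) = l**2 + l = l + l**2)
1/(d(1995) + U) = 1/(1995*(1 + 1995) - 747018) = 1/(1995*1996 - 747018) = 1/(3982020 - 747018) = 1/3235002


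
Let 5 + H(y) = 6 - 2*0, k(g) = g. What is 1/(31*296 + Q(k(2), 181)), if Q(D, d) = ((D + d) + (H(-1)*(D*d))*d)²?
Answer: 1/4317156201 ≈ 2.3163e-10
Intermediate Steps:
H(y) = 1 (H(y) = -5 + (6 - 2*0) = -5 + (6 + 0) = -5 + 6 = 1)
Q(D, d) = (D + d + D*d²)² (Q(D, d) = ((D + d) + (1*(D*d))*d)² = ((D + d) + (D*d)*d)² = ((D + d) + D*d²)² = (D + d + D*d²)²)
1/(31*296 + Q(k(2), 181)) = 1/(31*296 + (2 + 181 + 2*181²)²) = 1/(9176 + (2 + 181 + 2*32761)²) = 1/(9176 + (2 + 181 + 65522)²) = 1/(9176 + 65705²) = 1/(9176 + 4317147025) = 1/4317156201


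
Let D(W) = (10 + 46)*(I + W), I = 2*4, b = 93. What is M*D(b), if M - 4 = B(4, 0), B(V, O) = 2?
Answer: 33936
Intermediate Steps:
I = 8
D(W) = 448 + 56*W (D(W) = (10 + 46)*(8 + W) = 56*(8 + W) = 448 + 56*W)
M = 6 (M = 4 + 2 = 6)
M*D(b) = 6*(448 + 56*93) = 6*(448 + 5208) = 6*5656 = 33936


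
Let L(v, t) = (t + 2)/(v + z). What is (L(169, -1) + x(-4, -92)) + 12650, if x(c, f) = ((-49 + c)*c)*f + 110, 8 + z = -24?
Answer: -923927/137 ≈ -6744.0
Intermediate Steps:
z = -32 (z = -8 - 24 = -32)
L(v, t) = (2 + t)/(-32 + v) (L(v, t) = (t + 2)/(v - 32) = (2 + t)/(-32 + v))
x(c, f) = 110 + c*f*(-49 + c) (x(c, f) = (c*(-49 + c))*f + 110 = c*f*(-49 + c) + 110 = 110 + c*f*(-49 + c))
(L(169, -1) + x(-4, -92)) + 12650 = ((2 - 1)/(-32 + 169) + (110 - 92*(-4)**2 - 49*(-4)*(-92))) + 12650 = (1/137 + (110 - 92*16 - 18032)) + 12650 = ((1/137)*1 + (110 - 1472 - 18032)) + 12650 = (1/137 - 19394) + 12650 = -2656977/137 + 12650 = -923927/137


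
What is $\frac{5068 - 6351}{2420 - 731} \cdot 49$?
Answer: $- \frac{62867}{1689} \approx -37.221$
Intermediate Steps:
$\frac{5068 - 6351}{2420 - 731} \cdot 49 = - \frac{1283}{1689} \cdot 49 = \left(-1283\right) \frac{1}{1689} \cdot 49 = \left(- \frac{1283}{1689}\right) 49 = - \frac{62867}{1689}$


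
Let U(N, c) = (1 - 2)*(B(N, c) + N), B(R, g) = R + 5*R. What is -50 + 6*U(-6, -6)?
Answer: 202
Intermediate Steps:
B(R, g) = 6*R
U(N, c) = -7*N (U(N, c) = (1 - 2)*(6*N + N) = -7*N)
-50 + 6*U(-6, -6) = -50 + 6*(-7*(-6)) = -50 + 6*42 = -50 + 252 = 202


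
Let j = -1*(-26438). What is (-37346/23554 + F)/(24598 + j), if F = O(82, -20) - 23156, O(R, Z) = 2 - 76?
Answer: -91199461/200350324 ≈ -0.45520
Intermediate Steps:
O(R, Z) = -74
j = 26438
F = -23230 (F = -74 - 23156 = -23230)
(-37346/23554 + F)/(24598 + j) = (-37346/23554 - 23230)/(24598 + 26438) = (-37346*1/23554 - 23230)/51036 = (-18673/11777 - 23230)*(1/51036) = -273598383/11777*1/51036 = -91199461/200350324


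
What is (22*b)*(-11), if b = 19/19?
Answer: -242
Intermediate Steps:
b = 1 (b = 19*(1/19) = 1)
(22*b)*(-11) = (22*1)*(-11) = 22*(-11) = -242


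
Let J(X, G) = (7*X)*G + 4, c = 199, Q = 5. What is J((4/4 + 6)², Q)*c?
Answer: 342081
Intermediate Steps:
J(X, G) = 4 + 7*G*X (J(X, G) = 7*G*X + 4 = 4 + 7*G*X)
J((4/4 + 6)², Q)*c = (4 + 7*5*(4/4 + 6)²)*199 = (4 + 7*5*(4*(¼) + 6)²)*199 = (4 + 7*5*(1 + 6)²)*199 = (4 + 7*5*7²)*199 = (4 + 7*5*49)*199 = (4 + 1715)*199 = 1719*199 = 342081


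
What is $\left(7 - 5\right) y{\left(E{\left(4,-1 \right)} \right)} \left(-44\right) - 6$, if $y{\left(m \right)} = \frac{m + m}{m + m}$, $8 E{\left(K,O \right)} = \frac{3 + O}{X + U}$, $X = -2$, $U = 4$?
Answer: $-94$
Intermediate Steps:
$E{\left(K,O \right)} = \frac{3}{16} + \frac{O}{16}$ ($E{\left(K,O \right)} = \frac{\left(3 + O\right) \frac{1}{-2 + 4}}{8} = \frac{\left(3 + O\right) \frac{1}{2}}{8} = \frac{\frac{3}{2} + \frac{O}{2}}{8} = \frac{3}{16} + \frac{O}{16}$)
$y{\left(m \right)} = 1$ ($y{\left(m \right)} = \frac{2 m}{2 m} = 2 m \frac{1}{2 m} = 1$)
$\left(7 - 5\right) y{\left(E{\left(4,-1 \right)} \right)} \left(-44\right) - 6 = \left(7 - 5\right) 1 \left(-44\right) - 6 = 2 \cdot 1 \left(-44\right) - 6 = 2 \left(-44\right) - 6 = -88 - 6 = -94$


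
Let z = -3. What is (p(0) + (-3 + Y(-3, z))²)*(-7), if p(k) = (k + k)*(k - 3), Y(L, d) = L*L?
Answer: -252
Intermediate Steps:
Y(L, d) = L²
p(k) = 2*k*(-3 + k) (p(k) = (2*k)*(-3 + k) = 2*k*(-3 + k))
(p(0) + (-3 + Y(-3, z))²)*(-7) = (2*0*(-3 + 0) + (-3 + (-3)²)²)*(-7) = (2*0*(-3) + (-3 + 9)²)*(-7) = (0 + 6²)*(-7) = (0 + 36)*(-7) = 36*(-7) = -252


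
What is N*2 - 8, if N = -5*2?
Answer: -28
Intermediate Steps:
N = -10
N*2 - 8 = -10*2 - 8 = -20 - 8 = -28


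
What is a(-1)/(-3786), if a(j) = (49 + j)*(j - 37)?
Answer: 304/631 ≈ 0.48177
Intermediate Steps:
a(j) = (-37 + j)*(49 + j) (a(j) = (49 + j)*(-37 + j) = (-37 + j)*(49 + j))
a(-1)/(-3786) = (-1813 + (-1)**2 + 12*(-1))/(-3786) = (-1813 + 1 - 12)*(-1/3786) = -1824*(-1/3786) = 304/631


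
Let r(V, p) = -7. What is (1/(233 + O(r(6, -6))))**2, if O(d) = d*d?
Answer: 1/79524 ≈ 1.2575e-5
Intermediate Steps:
O(d) = d**2
(1/(233 + O(r(6, -6))))**2 = (1/(233 + (-7)**2))**2 = (1/(233 + 49))**2 = (1/282)**2 = 1/79524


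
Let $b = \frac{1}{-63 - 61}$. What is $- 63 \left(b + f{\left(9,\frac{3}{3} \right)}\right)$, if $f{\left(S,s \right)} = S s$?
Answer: $- \frac{70245}{124} \approx -566.49$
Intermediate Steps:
$b = - \frac{1}{124}$ ($b = \frac{1}{-124} = - \frac{1}{124} \approx -0.0080645$)
$- 63 \left(b + f{\left(9,\frac{3}{3} \right)}\right) = - 63 \left(- \frac{1}{124} + 9 \cdot \frac{3}{3}\right) = - 63 \left(- \frac{1}{124} + 9 \cdot 3 \cdot \frac{1}{3}\right) = - 63 \left(- \frac{1}{124} + 9 \cdot 1\right) = - 63 \left(- \frac{1}{124} + 9\right) = \left(-63\right) \frac{1115}{124} = - \frac{70245}{124}$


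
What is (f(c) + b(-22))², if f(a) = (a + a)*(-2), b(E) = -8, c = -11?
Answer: 1296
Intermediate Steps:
f(a) = -4*a (f(a) = (2*a)*(-2) = -4*a)
(f(c) + b(-22))² = (-4*(-11) - 8)² = (44 - 8)² = 36² = 1296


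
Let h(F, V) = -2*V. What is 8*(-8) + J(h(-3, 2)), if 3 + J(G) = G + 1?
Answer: -70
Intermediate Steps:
J(G) = -2 + G (J(G) = -3 + (G + 1) = -3 + (1 + G) = -2 + G)
8*(-8) + J(h(-3, 2)) = 8*(-8) + (-2 - 2*2) = -64 + (-2 - 4) = -64 - 6 = -70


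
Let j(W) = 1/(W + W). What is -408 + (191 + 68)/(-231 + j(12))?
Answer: -2267760/5543 ≈ -409.12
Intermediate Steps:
j(W) = 1/(2*W)
-408 + (191 + 68)/(-231 + j(12)) = -408 + (191 + 68)/(-231 + (½)/12) = -408 + 259/(-231 + (½)*(1/12)) = -408 + 259/(-231 + 1/24) = -408 + 259/(-5543/24) = -408 + 259*(-24/5543) = -408 - 6216/5543 = -2267760/5543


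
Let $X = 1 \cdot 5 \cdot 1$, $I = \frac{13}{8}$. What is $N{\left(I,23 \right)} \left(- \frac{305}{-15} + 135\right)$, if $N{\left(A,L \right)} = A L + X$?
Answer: $\frac{26329}{4} \approx 6582.3$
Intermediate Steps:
$I = \frac{13}{8}$ ($I = 13 \cdot \frac{1}{8} = \frac{13}{8} \approx 1.625$)
$X = 5$ ($X = 5 \cdot 1 = 5$)
$N{\left(A,L \right)} = 5 + A L$ ($N{\left(A,L \right)} = A L + 5 = 5 + A L$)
$N{\left(I,23 \right)} \left(- \frac{305}{-15} + 135\right) = \left(5 + \frac{13}{8} \cdot 23\right) \left(- \frac{305}{-15} + 135\right) = \left(5 + \frac{299}{8}\right) \left(\left(-305\right) \left(- \frac{1}{15}\right) + 135\right) = \frac{339 \left(\frac{61}{3} + 135\right)}{8} = \frac{339}{8} \cdot \frac{466}{3} = \frac{26329}{4}$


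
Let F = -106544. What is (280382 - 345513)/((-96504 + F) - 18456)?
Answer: 65131/221504 ≈ 0.29404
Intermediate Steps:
(280382 - 345513)/((-96504 + F) - 18456) = (280382 - 345513)/((-96504 - 106544) - 18456) = -65131/(-203048 - 18456) = -65131/(-221504) = -65131*(-1/221504) = 65131/221504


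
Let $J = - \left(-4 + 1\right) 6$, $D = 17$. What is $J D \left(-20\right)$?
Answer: $-6120$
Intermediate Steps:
$J = 18$ ($J = - \left(-3\right) 6 = \left(-1\right) \left(-18\right) = 18$)
$J D \left(-20\right) = 18 \cdot 17 \left(-20\right) = 306 \left(-20\right) = -6120$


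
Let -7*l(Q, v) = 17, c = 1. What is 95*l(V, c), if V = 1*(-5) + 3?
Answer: -1615/7 ≈ -230.71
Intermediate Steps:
V = -2 (V = -5 + 3 = -2)
l(Q, v) = -17/7 (l(Q, v) = -1/7*17 = -17/7)
95*l(V, c) = 95*(-17/7) = -1615/7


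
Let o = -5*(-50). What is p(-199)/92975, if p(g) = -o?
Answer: -10/3719 ≈ -0.0026889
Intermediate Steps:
o = 250
p(g) = -250 (p(g) = -1*250 = -250)
p(-199)/92975 = -250/92975 = -250*1/92975 = -10/3719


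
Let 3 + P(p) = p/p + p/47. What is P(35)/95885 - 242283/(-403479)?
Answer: 2865741604/4772484105 ≈ 0.60047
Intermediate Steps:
P(p) = -2 + p/47 (P(p) = -3 + (p/p + p/47) = -3 + (1 + p*(1/47)) = -3 + (1 + p/47) = -2 + p/47)
P(35)/95885 - 242283/(-403479) = (-2 + (1/47)*35)/95885 - 242283/(-403479) = (-2 + 35/47)*(1/95885) - 242283*(-1/403479) = -59/47*1/95885 + 80761/134493 = -59/4506595 + 80761/134493 = 2865741604/4772484105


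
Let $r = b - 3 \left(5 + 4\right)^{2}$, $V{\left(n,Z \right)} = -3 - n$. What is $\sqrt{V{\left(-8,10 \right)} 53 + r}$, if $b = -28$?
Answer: $i \sqrt{6} \approx 2.4495 i$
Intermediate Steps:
$r = -271$ ($r = -28 - 3 \left(5 + 4\right)^{2} = -28 - 3 \cdot 9^{2} = -28 - 243 = -271$)
$\sqrt{V{\left(-8,10 \right)} 53 + r} = \sqrt{\left(-3 - -8\right) 53 - 271} = \sqrt{\left(-3 + 8\right) 53 - 271} = \sqrt{5 \cdot 53 - 271} = \sqrt{265 - 271} = \sqrt{-6} = i \sqrt{6}$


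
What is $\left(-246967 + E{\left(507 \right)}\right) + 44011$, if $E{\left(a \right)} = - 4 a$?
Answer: $-204984$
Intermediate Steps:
$\left(-246967 + E{\left(507 \right)}\right) + 44011 = \left(-246967 - 2028\right) + 44011 = -248995 + 44011 = -204984$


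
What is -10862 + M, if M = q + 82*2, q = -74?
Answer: -10772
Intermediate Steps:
M = 90 (M = -74 + 82*2 = -74 + 164 = 90)
-10862 + M = -10862 + 90 = -10772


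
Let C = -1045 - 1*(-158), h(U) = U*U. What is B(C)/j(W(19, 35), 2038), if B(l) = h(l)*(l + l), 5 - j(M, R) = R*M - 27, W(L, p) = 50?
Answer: 697864103/50934 ≈ 13701.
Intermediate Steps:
h(U) = U²
C = -887 (C = -1045 + 158 = -887)
j(M, R) = 32 - M*R (j(M, R) = 5 - (R*M - 27) = 5 - (M*R - 27) = 5 - (-27 + M*R) = 5 + (27 - M*R) = 32 - M*R)
B(l) = 2*l³ (B(l) = l²*(l + l) = l²*(2*l) = 2*l³)
B(C)/j(W(19, 35), 2038) = (2*(-887)³)/(32 - 1*50*2038) = (2*(-697864103))/(32 - 101900) = -1395728206/(-101868) = -1395728206*(-1/101868) = 697864103/50934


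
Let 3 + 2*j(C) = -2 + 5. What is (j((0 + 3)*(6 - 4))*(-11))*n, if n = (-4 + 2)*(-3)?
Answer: 0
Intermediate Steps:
j(C) = 0 (j(C) = -3/2 + (-2 + 5)/2 = -3/2 + (½)*3 = -3/2 + 3/2 = 0)
n = 6 (n = -2*(-3) = 6)
(j((0 + 3)*(6 - 4))*(-11))*n = (0*(-11))*6 = 0*6 = 0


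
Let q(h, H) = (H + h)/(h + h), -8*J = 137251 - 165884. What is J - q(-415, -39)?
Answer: 11880879/3320 ≈ 3578.6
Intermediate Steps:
J = 28633/8 (J = -(137251 - 165884)/8 = -⅛*(-28633) = 28633/8 ≈ 3579.1)
q(h, H) = (H + h)/(2*h) (q(h, H) = (H + h)/((2*h)) = (H + h)*(1/(2*h)) = (H + h)/(2*h))
J - q(-415, -39) = 28633/8 - (-39 - 415)/(2*(-415)) = 28633/8 - (-1)*(-454)/(2*415) = 28633/8 - 1*227/415 = 28633/8 - 227/415 = 11880879/3320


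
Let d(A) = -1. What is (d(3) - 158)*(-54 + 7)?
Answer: 7473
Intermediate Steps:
(d(3) - 158)*(-54 + 7) = (-1 - 158)*(-54 + 7) = -159*(-47) = 7473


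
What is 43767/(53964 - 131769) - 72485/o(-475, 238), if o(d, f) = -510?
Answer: 124830539/881790 ≈ 141.56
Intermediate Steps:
43767/(53964 - 131769) - 72485/o(-475, 238) = 43767/(53964 - 131769) - 72485/(-510) = 43767/(-77805) - 72485*(-1/510) = 43767*(-1/77805) + 14497/102 = -4863/8645 + 14497/102 = 124830539/881790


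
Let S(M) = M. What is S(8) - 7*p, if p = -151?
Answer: 1065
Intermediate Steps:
S(8) - 7*p = 8 - 7*(-151) = 8 + 1057 = 1065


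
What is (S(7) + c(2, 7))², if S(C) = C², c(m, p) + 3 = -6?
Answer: 1600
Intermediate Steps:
c(m, p) = -9 (c(m, p) = -3 - 6 = -9)
(S(7) + c(2, 7))² = (7² - 9)² = (49 - 9)² = 40² = 1600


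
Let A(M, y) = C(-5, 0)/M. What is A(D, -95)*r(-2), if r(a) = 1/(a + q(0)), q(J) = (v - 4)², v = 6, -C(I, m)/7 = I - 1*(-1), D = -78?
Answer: -7/39 ≈ -0.17949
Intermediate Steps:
C(I, m) = -7 - 7*I (C(I, m) = -7*(I - 1*(-1)) = -7*(I + 1) = -7*(1 + I) = -7 - 7*I)
A(M, y) = 28/M (A(M, y) = (-7 - 7*(-5))/M = (-7 + 35)/M = 28/M)
q(J) = 4 (q(J) = (6 - 4)² = 2² = 4)
r(a) = 1/(4 + a) (r(a) = 1/(a + 4) = 1/(4 + a))
A(D, -95)*r(-2) = (28/(-78))/(4 - 2) = (28*(-1/78))/2 = -14/39*½ = -7/39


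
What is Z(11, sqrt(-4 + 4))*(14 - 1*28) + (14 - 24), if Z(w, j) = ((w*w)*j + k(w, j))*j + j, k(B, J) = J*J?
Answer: -10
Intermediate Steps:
k(B, J) = J**2
Z(w, j) = j + j*(j**2 + j*w**2) (Z(w, j) = ((w*w)*j + j**2)*j + j = (w**2*j + j**2)*j + j = (j*w**2 + j**2)*j + j = (j**2 + j*w**2)*j + j = j*(j**2 + j*w**2) + j = j + j*(j**2 + j*w**2))
Z(11, sqrt(-4 + 4))*(14 - 1*28) + (14 - 24) = (sqrt(-4 + 4)*(1 + (sqrt(-4 + 4))**2 + sqrt(-4 + 4)*11**2))*(14 - 1*28) + (14 - 24) = (sqrt(0)*(1 + (sqrt(0))**2 + sqrt(0)*121))*(14 - 28) - 10 = (0*(1 + 0**2 + 0*121))*(-14) - 10 = (0*(1 + 0 + 0))*(-14) - 10 = (0*1)*(-14) - 10 = 0*(-14) - 10 = 0 - 10 = -10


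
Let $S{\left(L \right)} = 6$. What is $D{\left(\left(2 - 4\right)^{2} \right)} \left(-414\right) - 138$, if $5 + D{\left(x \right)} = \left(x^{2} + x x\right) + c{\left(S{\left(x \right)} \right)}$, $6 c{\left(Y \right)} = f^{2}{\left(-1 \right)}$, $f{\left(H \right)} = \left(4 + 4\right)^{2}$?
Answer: $-293940$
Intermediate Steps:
$f{\left(H \right)} = 64$ ($f{\left(H \right)} = 8^{2} = 64$)
$c{\left(Y \right)} = \frac{2048}{3}$ ($c{\left(Y \right)} = \frac{64^{2}}{6} = \frac{1}{6} \cdot 4096 = \frac{2048}{3}$)
$D{\left(x \right)} = \frac{2033}{3} + 2 x^{2}$ ($D{\left(x \right)} = -5 + \left(\left(x^{2} + x x\right) + \frac{2048}{3}\right) = -5 + \left(\left(x^{2} + x^{2}\right) + \frac{2048}{3}\right) = -5 + \left(2 x^{2} + \frac{2048}{3}\right) = -5 + \left(\frac{2048}{3} + 2 x^{2}\right) = \frac{2033}{3} + 2 x^{2}$)
$D{\left(\left(2 - 4\right)^{2} \right)} \left(-414\right) - 138 = \left(\frac{2033}{3} + 2 \left(\left(2 - 4\right)^{2}\right)^{2}\right) \left(-414\right) - 138 = \left(\frac{2033}{3} + 2 \left(\left(-2\right)^{2}\right)^{2}\right) \left(-414\right) - 138 = \left(\frac{2033}{3} + 2 \cdot 4^{2}\right) \left(-414\right) - 138 = \left(\frac{2033}{3} + 2 \cdot 16\right) \left(-414\right) - 138 = \left(\frac{2033}{3} + 32\right) \left(-414\right) - 138 = \frac{2129}{3} \left(-414\right) - 138 = -293802 - 138 = -293940$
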